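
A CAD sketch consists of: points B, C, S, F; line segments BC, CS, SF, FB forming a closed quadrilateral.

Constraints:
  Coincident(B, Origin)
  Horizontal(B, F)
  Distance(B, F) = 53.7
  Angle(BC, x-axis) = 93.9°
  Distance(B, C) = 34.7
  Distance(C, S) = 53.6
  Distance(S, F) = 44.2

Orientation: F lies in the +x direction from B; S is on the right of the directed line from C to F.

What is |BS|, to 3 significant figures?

21.1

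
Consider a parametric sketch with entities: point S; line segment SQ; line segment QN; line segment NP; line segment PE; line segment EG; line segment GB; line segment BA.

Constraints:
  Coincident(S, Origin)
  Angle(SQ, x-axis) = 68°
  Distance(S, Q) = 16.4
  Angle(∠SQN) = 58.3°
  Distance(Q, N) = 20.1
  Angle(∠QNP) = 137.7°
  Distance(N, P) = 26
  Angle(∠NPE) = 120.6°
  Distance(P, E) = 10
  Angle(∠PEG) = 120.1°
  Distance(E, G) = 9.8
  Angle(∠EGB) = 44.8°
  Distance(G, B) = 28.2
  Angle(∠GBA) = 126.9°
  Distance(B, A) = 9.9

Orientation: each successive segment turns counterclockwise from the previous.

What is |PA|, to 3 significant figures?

17.9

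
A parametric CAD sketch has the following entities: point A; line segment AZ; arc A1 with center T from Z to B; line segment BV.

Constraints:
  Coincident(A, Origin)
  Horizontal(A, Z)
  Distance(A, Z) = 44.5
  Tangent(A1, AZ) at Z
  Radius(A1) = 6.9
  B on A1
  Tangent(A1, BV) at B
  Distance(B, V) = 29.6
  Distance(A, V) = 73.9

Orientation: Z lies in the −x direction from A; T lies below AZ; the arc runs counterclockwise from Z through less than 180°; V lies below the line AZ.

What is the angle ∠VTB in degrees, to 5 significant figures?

76.878°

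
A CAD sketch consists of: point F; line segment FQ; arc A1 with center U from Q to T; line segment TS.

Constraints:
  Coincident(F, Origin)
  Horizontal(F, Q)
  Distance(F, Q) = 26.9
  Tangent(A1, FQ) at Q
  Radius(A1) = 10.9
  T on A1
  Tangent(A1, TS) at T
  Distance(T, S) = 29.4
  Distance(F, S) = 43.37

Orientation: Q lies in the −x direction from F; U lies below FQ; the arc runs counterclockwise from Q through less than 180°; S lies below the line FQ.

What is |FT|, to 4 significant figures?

39.51

F is at the origin; FQ is horizontal with |FQ| = 26.9 and Q on the −x side, so Q = (-26.90, 0.000). A1 meets FQ tangentially, so UQ is at right angles to FQ, so U = Q + (0, -10.9) = (-26.90, -10.90). Since UT ⟂ TS (tangency), |US| = √(10.9² + 29.4²) = 31.36 regardless of where T sits on A1. So S lies on both circle(F, 43.37) and circle(U, 31.36); the below-FQ intersection is S = (-16.01, -40.31). T is the foot of the tangent from S: T = (-35.17, -18.00).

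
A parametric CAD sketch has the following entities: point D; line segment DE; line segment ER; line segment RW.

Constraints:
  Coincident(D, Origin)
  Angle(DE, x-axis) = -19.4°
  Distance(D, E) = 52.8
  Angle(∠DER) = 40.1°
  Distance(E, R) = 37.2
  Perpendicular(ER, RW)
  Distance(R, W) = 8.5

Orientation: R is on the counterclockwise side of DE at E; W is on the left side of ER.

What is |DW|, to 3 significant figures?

25.7

D is at the origin; DE runs at -19.4° with length 52.8, so E = 52.8·(cos -19.4°, sin -19.4°) = (49.8, -17.5). ∠DER = 40.1°, so ER runs at -19.4° + (180° − 40.1°) = 120° from the x-axis; with |ER| = 37.2, R = E + 37.2·(cos 120°, sin 120°) = (30.9, 14.5). ER is perpendicular to RW; with |RW| = 8.5 on the left of ER, W = R + 8.5·(-0.862, -0.508) = (23.6, 10.2). Then |DW| = |W − D| = 25.7.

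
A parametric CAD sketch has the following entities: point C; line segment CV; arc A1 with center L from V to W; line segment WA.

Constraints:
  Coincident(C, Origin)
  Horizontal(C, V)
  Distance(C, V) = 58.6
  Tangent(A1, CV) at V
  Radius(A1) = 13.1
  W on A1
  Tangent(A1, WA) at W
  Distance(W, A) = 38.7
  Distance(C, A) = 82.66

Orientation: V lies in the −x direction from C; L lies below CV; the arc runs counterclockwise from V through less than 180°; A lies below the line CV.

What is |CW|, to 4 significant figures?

73.15

Checks: ∠(LV, VC) = 90.00° ✓; |LV| = 13.10 ✓; |LW| = 13.10 ✓; ∠(LW, WA) = 90.00° ✓; |WA| = 38.70 ✓; |CA| = 82.66 ✓.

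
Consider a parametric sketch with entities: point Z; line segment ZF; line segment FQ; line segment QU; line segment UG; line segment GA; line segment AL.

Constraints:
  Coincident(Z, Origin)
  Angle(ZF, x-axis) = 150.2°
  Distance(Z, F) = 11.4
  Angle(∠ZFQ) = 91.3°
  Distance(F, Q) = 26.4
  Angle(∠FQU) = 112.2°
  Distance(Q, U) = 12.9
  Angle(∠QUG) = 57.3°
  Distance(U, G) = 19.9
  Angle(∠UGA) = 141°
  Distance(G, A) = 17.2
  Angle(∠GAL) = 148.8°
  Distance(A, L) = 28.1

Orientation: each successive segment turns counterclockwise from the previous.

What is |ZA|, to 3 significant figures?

16.2

Z is at the origin; ZF runs at 150.2° with length 11.4, so F = (-9.89, 5.67). ∠ZFQ = 91.3° gives FQ at -121° from the x-axis; with |FQ| = 26.4, Q = (-23.5, -16.9). ∠FQU = 112.2° gives QU at -53.3° from the x-axis; with |QU| = 12.9, U = (-15.8, -27.3). ∠QUG = 57.3° gives UG at 69.4° from the x-axis; with |UG| = 19.9, G = (-8.82, -8.66). ∠UGA = 141.0° gives GA at 108° from the x-axis; with |GA| = 17.2, A = (-14.2, 7.67). Then |ZA| = |A − Z| = 16.2.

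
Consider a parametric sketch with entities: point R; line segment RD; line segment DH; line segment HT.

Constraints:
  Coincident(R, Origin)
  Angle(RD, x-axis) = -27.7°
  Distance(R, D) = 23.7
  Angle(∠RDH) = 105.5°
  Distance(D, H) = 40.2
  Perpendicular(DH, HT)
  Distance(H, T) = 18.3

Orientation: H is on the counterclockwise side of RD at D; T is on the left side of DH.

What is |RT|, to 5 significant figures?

46.754

R is at the origin; RD runs at -27.7° with length 23.7, so D = 23.7·(cos -27.7°, sin -27.7°) = (20.984, -11.017). ∠RDH = 105.5°, so DH runs at -27.7° + (180° − 105.5°) = 46.800° from the x-axis; with |DH| = 40.2, H = D + 40.2·(cos 46.800°, sin 46.800°) = (48.503, 18.288). DH ⟂ HT; with |HT| = 18.3 on the left of DH, T = H + 18.3·(-0.72897, 0.68455) = (35.162, 30.815). Then |RT| = |T − R| = 46.754.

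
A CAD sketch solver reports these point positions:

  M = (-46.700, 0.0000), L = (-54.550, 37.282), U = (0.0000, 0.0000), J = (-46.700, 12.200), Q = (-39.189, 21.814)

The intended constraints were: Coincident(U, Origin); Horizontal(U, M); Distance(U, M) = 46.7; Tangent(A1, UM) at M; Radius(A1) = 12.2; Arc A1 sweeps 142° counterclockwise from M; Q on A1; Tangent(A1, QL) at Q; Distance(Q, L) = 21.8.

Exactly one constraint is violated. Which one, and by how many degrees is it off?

Tangent(A1, QL) at Q — off by 7.20°.

U = (0.00, 0.00) ✓; U.y = 0.00, M.y = 0.00 ✓; |UM| = 46.70 ✓; ∠(JM, MU) = 90.00° ✓; |JM| = 12.20 ✓; bearing(J→Q) − bearing(J→M) = 142.0° ✓; |JQ| = 12.20 ✓; ∠(JQ, QL) = 97.20° ✗; |QL| = 21.80 ✓.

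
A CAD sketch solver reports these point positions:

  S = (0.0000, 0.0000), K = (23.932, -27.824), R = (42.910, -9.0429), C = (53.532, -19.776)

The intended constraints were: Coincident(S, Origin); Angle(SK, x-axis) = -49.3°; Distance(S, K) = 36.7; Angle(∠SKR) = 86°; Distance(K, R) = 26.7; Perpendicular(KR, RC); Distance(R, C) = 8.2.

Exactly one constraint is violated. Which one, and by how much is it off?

Distance(R, C) = 8.2 — off by 6.90.

S = (0.00, 0.00) ✓; SK at -49.30° ✓; |SK| = 36.70 ✓; ∠SKR = 86.00° ✓; |KR| = 26.70 ✓; ∠(KR, RC) = 90.00° ✓; |RC| = 15.10 ✗.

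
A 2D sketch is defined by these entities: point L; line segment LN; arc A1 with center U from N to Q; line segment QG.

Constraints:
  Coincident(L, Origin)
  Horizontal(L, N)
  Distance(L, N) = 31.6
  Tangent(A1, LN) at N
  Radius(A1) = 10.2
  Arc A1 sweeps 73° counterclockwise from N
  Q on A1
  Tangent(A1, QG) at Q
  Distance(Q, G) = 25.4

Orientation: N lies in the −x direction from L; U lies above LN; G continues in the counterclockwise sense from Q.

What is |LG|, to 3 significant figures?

34.7

L is at the origin; LN is horizontal with |LN| = 31.6 and N on the −x side, so N = (-31.6, 0.00). Since A1 is tangent to LN there, UN ⟂ LN, so U = N + (0, 10.2) = (-31.6, 10.2). On A1, N sits at bearing -90° from U; a 73° counterclockwise sweep puts Q at bearing -17°, so Q = U + 10.2·(cos -17°, sin -17°) = (-21.8, 7.22). Since A1 is tangent to QG there, UQ ⟂ QG, so QG runs along (−sin -17°, cos -17°); with |QG| = 25.4, G = (-14.4, 31.5). Then |LG| = |G − L| = 34.7.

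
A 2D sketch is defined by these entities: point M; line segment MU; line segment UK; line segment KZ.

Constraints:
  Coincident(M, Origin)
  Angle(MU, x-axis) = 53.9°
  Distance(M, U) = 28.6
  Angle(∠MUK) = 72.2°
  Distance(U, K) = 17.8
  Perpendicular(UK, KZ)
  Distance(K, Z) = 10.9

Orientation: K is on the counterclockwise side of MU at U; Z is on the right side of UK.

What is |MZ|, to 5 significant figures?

39.192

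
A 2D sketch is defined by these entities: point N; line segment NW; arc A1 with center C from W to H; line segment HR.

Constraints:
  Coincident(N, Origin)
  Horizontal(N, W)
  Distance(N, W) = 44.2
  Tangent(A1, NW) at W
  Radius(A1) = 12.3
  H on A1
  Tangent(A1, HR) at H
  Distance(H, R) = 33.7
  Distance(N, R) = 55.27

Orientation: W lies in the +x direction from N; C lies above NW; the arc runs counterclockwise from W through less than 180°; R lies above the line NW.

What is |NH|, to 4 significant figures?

57.19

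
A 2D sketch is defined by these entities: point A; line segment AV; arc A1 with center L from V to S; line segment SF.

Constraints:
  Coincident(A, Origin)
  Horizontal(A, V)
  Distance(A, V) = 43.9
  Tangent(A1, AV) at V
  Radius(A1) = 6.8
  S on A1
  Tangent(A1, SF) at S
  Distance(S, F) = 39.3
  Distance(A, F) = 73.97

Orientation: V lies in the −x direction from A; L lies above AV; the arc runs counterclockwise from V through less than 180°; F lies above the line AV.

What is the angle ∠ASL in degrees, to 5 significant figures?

130.98°

Checks: |LS| = 6.800 ✓; ∠(LS, SF) = 90.00° ✓; |SF| = 39.30 ✓; |AF| = 73.97 ✓.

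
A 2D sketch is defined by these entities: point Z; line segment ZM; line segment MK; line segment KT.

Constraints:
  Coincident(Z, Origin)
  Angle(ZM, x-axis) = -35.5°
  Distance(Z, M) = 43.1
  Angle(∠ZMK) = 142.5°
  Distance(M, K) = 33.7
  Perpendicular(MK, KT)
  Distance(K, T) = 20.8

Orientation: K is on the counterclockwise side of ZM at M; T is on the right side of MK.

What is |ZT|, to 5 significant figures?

82.596

∠ZMK = 142.5°, so MK runs at -35.5° + (180° − 142.5°) = 2.0000° from the x-axis; with |MK| = 33.7, K = M + 33.7·(cos 2.0000°, sin 2.0000°) = (68.768, -23.852). The perpendicularity gives KT at right angles to MK; with |KT| = 20.8 on the right of MK, T = K + 20.8·(0.034899, -0.99939) = (69.494, -44.640). Then |ZT| = |T − Z| = 82.596.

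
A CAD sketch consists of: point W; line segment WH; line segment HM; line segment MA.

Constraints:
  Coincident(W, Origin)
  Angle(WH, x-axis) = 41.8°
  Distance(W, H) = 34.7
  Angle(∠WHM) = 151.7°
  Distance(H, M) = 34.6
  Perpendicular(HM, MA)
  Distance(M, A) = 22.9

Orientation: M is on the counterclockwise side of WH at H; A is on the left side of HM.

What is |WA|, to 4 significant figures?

65.47

W is at the origin; WH runs at 41.8° with length 34.7, so H = 34.7·(cos 41.8°, sin 41.8°) = (25.87, 23.13). ∠WHM = 151.7°, so HM runs at 41.8° + (180° − 151.7°) = 70.10° from the x-axis; with |HM| = 34.6, M = H + 34.6·(cos 70.10°, sin 70.10°) = (37.65, 55.66). HM ⟂ MA; with |MA| = 22.9 on the left of HM, A = M + 22.9·(-0.9403, 0.3404) = (16.11, 63.46). Then |WA| = |A − W| = 65.47.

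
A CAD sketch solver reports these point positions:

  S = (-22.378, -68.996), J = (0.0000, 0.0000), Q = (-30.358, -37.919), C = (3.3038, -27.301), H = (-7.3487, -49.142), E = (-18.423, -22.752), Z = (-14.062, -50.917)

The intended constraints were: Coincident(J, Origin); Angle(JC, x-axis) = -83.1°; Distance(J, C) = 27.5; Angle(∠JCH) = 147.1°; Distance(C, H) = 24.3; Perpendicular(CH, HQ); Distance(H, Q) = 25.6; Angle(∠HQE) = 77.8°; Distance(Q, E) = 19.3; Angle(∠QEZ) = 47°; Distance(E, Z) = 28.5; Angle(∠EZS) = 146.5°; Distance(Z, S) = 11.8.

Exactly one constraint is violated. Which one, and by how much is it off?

Distance(Z, S) = 11.8 — off by 8.10.

J = (0.00, 0.00) ✓; JC at -83.10° ✓; |JC| = 27.50 ✓; ∠JCH = 147.1° ✓; |CH| = 24.30 ✓; ∠(CH, HQ) = 90.00° ✓; |HQ| = 25.60 ✓; ∠HQE = 77.80° ✓; |QE| = 19.30 ✓; ∠QEZ = 47.00° ✓; |EZ| = 28.50 ✓; ∠EZS = 146.5° ✓; |ZS| = 19.90 ✗.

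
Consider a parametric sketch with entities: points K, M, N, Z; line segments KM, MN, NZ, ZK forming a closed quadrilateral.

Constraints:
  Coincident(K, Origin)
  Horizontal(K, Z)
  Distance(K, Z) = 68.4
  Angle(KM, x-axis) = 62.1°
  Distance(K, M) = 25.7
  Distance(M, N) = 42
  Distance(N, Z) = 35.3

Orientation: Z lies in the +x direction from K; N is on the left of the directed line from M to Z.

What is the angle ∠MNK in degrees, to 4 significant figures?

18.46°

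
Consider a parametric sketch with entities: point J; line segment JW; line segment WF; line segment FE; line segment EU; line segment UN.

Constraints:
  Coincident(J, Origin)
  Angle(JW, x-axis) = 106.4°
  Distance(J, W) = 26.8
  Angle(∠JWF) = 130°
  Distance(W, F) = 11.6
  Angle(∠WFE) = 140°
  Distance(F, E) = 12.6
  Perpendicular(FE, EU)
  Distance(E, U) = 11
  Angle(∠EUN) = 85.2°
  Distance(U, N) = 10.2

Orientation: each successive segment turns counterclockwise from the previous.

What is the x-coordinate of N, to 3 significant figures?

-17.7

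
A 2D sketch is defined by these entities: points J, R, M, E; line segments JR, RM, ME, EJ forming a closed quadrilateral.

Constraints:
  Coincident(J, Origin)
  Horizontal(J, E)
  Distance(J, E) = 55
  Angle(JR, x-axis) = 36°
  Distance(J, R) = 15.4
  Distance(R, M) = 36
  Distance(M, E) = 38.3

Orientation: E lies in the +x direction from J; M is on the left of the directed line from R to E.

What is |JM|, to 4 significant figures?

51.28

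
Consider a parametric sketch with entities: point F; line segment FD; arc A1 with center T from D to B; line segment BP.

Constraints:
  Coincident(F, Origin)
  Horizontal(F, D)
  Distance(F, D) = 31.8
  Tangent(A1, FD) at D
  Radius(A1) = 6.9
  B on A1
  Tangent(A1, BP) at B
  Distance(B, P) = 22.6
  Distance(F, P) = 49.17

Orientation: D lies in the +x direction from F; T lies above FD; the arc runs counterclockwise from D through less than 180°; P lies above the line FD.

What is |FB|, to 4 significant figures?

39.26

F is at the origin; F and D share the same y with |FD| = 31.8 and D on the +x side, so D = (31.80, 0.000). The tangent condition forces TD to be normal to FD, so T = D + (0, 6.9) = (31.80, 6.900). Since TB ⟂ BP (tangency), |TP| = √(6.9² + 22.6²) = 23.63 regardless of where B sits on A1. So P lies on both circle(F, 49.17) and circle(T, 23.63); the above-FD intersection is P = (39.54, 29.23). B is the foot of the tangent from P: B = (38.70, 6.642).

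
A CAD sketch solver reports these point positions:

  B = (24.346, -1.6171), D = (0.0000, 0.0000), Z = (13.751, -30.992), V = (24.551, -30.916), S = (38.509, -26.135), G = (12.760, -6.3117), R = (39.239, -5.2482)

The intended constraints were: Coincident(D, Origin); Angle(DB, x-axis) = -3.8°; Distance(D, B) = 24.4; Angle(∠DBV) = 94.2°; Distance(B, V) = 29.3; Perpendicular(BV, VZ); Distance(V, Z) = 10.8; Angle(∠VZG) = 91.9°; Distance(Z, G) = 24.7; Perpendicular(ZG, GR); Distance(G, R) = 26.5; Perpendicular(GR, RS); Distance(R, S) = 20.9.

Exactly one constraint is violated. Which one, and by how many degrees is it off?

Perpendicular(GR, RS) — off by 4.30°.

D = (0.00, 0.00) ✓; DB at -3.800° ✓; |DB| = 24.40 ✓; ∠DBV = 94.20° ✓; |BV| = 29.30 ✓; ∠(BV, VZ) = 90.00° ✓; |VZ| = 10.80 ✓; ∠VZG = 91.90° ✓; |ZG| = 24.70 ✓; ∠(ZG, GR) = 90.00° ✓; |GR| = 26.50 ✓; ∠(GR, RS) = 94.30° ✗; |RS| = 20.90 ✓.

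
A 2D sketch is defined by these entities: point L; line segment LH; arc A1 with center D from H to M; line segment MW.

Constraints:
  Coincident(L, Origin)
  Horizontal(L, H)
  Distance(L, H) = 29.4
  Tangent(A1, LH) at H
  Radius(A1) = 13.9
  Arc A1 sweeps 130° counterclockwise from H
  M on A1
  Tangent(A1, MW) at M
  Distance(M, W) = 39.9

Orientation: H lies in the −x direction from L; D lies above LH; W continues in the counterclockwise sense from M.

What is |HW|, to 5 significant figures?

55.466

L is at the origin; LH is horizontal with |LH| = 29.4 and H on the −x side, so H = (-29.400, 0.0000). Tangency of A1 to LH means the radius DH is perpendicular to LH, so D = H + (0, 13.9) = (-29.400, 13.900). On A1, H sits at bearing -90° from D; a 130° counterclockwise sweep puts M at bearing 40°, so M = D + 13.9·(cos 40°, sin 40°) = (-18.752, 22.835). Since A1 is tangent to MW there, DM ⟂ MW, so MW runs along (−sin 40°, cos 40°); with |MW| = 39.9, W = (-44.399, 53.400). Then |HW| = |W − H| = 55.466.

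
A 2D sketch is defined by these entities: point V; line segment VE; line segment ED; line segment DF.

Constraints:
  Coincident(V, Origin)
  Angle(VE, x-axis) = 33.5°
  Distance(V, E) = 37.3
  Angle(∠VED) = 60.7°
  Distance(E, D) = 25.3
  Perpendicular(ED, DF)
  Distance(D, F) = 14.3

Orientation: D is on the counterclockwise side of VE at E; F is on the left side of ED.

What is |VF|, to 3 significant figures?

19.5

V is at the origin; VE runs at 33.5° with length 37.3, so E = 37.3·(cos 33.5°, sin 33.5°) = (31.1, 20.6). ∠VED = 60.7°, so ED runs at 33.5° + (180° − 60.7°) = 153° from the x-axis; with |ED| = 25.3, D = E + 25.3·(cos 153°, sin 153°) = (8.60, 32.2). ED ⟂ DF; with |DF| = 14.3 on the left of ED, F = D + 14.3·(-0.457, -0.889) = (2.07, 19.4). Then |VF| = |F − V| = 19.5.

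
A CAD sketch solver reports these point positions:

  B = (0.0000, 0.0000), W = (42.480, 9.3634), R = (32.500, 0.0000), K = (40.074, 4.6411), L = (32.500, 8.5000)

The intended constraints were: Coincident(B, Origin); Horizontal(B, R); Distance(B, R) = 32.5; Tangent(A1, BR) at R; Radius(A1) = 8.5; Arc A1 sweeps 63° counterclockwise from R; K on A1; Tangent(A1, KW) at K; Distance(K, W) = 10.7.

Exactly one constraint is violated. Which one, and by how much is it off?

Distance(K, W) = 10.7 — off by 5.40.

B = (0.00, 0.00) ✓; B.y = 0.00, R.y = 0.00 ✓; |BR| = 32.50 ✓; ∠(LR, RB) = 90.00° ✓; |LR| = 8.500 ✓; bearing(L→K) − bearing(L→R) = 63.00° ✓; |LK| = 8.500 ✓; ∠(LK, KW) = 90.00° ✓; |KW| = 5.300 ✗.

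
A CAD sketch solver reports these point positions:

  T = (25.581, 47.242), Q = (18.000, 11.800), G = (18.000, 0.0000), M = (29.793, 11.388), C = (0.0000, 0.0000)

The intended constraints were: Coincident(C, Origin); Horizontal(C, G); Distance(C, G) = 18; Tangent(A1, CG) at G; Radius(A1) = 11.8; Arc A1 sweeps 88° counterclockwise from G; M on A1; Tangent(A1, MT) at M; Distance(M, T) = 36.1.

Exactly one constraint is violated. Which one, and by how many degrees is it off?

Tangent(A1, MT) at M — off by 8.70°.

C = (0.00, 0.00) ✓; C.y = 0.00, G.y = 0.00 ✓; |CG| = 18.00 ✓; ∠(QG, GC) = 90.00° ✓; |QG| = 11.80 ✓; bearing(Q→M) − bearing(Q→G) = 88.00° ✓; |QM| = 11.80 ✓; ∠(QM, MT) = 81.30° ✗; |MT| = 36.10 ✓.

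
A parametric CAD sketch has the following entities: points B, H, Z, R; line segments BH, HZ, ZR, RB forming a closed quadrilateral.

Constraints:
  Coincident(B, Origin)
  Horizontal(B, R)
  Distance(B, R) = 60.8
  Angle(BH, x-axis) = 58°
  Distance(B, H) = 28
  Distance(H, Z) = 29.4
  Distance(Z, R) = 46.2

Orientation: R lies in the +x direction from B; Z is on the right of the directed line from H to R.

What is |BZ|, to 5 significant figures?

15.981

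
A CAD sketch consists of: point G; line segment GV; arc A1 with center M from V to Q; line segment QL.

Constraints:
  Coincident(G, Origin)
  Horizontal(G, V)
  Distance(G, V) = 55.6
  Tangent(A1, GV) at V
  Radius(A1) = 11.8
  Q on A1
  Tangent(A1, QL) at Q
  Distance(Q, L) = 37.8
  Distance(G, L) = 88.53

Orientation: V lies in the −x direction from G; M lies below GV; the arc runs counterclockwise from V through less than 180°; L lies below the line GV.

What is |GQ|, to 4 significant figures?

67.71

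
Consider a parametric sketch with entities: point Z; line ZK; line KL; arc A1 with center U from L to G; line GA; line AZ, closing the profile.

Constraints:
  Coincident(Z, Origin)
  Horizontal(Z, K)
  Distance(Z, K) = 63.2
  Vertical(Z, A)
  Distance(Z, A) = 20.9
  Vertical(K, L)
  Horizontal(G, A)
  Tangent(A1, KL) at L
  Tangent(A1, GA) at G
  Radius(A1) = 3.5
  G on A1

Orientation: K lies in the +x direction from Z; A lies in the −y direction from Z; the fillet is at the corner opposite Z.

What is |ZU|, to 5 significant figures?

62.184

Z is at the origin; Z and K share the same y with |ZK| = 63.2 and K on the +x side, so K = (63.200, 0.0000). Z and A share the same x with |ZA| = 20.9 and A on the −y side, so A = (0.0000, -20.900). The virtual corner opposite Z is at (63.200, -20.900). Since A1 is tangent to KL there, UL ⟂ KL and A1 meets GA tangentially, so UG is at right angles to GA, with radius 3.5, so the center U sits 3.5 in from both sides at U = (59.700, -17.400). Then |ZU| = |U − Z| = 62.184.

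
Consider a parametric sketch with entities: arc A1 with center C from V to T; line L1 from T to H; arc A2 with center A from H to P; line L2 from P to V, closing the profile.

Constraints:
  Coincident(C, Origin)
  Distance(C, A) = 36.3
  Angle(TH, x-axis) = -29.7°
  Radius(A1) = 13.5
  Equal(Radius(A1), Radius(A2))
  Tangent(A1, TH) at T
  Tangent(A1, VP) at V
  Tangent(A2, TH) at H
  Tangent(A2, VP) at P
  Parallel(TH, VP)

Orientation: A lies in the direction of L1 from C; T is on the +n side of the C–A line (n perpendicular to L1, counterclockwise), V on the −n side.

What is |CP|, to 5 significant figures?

38.729

Tangency of A1 to both parallel lines with radius 13.5 puts T and V at C ± 13.5·n: T = (6.6887, 11.727), V = (-6.6887, -11.727). Equal radii place H and P the same way about A: H = A + 13.5·n = (38.220, -6.2586), P = A − 13.5·n = (24.843, -29.712). Then |CP| = |P − C| = 38.729.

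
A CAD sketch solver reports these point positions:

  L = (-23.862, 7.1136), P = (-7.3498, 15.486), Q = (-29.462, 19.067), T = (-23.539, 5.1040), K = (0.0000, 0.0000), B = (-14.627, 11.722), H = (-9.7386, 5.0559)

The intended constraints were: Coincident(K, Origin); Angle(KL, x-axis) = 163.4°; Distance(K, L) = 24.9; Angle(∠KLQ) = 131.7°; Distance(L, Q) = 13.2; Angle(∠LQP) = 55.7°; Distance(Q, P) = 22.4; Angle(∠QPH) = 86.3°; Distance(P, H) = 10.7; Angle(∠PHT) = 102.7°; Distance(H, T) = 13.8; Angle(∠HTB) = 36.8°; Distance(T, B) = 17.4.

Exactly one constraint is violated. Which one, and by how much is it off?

Distance(T, B) = 17.4 — off by 6.30.

K = (0.00, 0.00) ✓; KL at 163.4° ✓; |KL| = 24.90 ✓; ∠KLQ = 131.7° ✓; |LQ| = 13.20 ✓; ∠LQP = 55.70° ✓; |QP| = 22.40 ✓; ∠QPH = 86.30° ✓; |PH| = 10.70 ✓; ∠PHT = 102.7° ✓; |HT| = 13.80 ✓; ∠HTB = 36.80° ✓; |TB| = 11.10 ✗.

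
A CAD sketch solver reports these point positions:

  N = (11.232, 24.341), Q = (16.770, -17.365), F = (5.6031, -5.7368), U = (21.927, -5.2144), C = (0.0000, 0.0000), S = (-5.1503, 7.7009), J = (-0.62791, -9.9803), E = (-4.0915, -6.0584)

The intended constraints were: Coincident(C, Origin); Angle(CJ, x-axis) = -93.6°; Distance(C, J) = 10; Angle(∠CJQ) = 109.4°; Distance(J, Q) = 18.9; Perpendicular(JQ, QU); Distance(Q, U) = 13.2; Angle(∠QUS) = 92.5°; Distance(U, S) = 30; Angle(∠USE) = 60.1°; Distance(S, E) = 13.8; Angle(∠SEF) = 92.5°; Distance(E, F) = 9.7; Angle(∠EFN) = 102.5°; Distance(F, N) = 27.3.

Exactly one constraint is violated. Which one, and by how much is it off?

Distance(F, N) = 27.3 — off by 3.30.

C = (0.00, 0.00) ✓; CJ at -93.60° ✓; |CJ| = 10.00 ✓; ∠CJQ = 109.4° ✓; |JQ| = 18.90 ✓; ∠(JQ, QU) = 90.00° ✓; |QU| = 13.20 ✓; ∠QUS = 92.50° ✓; |US| = 30.00 ✓; ∠USE = 60.10° ✓; |SE| = 13.80 ✓; ∠SEF = 92.50° ✓; |EF| = 9.700 ✓; ∠EFN = 102.5° ✓; |FN| = 30.60 ✗.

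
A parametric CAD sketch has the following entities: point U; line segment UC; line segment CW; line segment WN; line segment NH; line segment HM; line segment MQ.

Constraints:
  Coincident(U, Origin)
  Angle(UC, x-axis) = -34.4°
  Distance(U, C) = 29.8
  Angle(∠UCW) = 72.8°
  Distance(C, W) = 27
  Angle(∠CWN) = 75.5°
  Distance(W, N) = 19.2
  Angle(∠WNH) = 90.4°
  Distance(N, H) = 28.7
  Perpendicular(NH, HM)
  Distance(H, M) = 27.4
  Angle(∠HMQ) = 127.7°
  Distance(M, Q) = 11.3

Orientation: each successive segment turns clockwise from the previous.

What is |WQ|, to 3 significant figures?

25.0

NH is perpendicular to HM, so HM runs at -65.7°; with |HM| = 27.4, M = (33.1, -29.2). ∠HMQ = 127.7° gives MQ at -118° from the x-axis; with |MQ| = 11.3, Q = (27.8, -39.2). Then |WQ| = |Q − W| = 25.0.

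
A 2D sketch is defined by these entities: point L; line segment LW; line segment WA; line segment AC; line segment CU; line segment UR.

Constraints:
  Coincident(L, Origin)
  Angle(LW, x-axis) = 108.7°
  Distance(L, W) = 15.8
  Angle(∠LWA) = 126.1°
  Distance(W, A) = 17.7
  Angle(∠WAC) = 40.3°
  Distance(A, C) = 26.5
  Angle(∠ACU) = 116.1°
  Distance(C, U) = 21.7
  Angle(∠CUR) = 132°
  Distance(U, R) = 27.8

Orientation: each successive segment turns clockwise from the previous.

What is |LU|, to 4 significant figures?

13.78

∠WAC = 40.3° gives AC at -84.90° from the x-axis; with |AC| = 26.5, C = (7.493, 3.034). ∠ACU = 116.1° gives CU at -148.8° from the x-axis; with |CU| = 21.7, U = (-11.07, -8.207). Then |LU| = |U − L| = 13.78.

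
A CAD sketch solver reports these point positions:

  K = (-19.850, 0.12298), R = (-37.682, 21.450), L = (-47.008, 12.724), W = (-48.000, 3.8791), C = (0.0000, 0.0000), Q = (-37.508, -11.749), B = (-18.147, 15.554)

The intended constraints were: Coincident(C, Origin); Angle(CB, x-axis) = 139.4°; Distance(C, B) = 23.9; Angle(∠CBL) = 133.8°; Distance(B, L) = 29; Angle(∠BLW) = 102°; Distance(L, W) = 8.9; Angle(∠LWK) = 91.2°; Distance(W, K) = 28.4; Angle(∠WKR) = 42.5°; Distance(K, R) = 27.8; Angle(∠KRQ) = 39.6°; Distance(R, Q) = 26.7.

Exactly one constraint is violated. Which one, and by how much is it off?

Distance(R, Q) = 26.7 — off by 6.50.

C = (0.00, 0.00) ✓; CB at 139.4° ✓; |CB| = 23.90 ✓; ∠CBL = 133.8° ✓; |BL| = 29.00 ✓; ∠BLW = 102.0° ✓; |LW| = 8.900 ✓; ∠LWK = 91.20° ✓; |WK| = 28.40 ✓; ∠WKR = 42.50° ✓; |KR| = 27.80 ✓; ∠KRQ = 39.60° ✓; |RQ| = 33.20 ✗.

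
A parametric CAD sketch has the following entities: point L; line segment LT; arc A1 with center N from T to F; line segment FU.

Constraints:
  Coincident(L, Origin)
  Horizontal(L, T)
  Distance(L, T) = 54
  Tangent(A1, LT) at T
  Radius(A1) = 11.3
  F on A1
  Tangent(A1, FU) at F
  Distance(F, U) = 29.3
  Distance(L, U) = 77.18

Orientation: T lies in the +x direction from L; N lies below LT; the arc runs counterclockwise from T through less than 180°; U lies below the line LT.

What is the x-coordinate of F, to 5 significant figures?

45.743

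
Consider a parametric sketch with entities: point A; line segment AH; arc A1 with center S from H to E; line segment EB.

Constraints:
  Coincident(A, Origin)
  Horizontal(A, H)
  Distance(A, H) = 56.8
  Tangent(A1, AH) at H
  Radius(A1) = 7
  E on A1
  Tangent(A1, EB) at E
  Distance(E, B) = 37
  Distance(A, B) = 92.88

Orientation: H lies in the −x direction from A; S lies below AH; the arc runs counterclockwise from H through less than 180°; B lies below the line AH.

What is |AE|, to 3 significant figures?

61.5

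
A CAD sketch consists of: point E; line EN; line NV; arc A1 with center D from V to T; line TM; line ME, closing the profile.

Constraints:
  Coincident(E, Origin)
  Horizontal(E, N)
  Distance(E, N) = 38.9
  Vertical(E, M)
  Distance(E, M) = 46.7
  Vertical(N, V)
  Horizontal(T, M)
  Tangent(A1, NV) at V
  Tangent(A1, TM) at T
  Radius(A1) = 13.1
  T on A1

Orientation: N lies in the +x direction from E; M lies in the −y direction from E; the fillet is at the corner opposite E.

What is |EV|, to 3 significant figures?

51.4

E is at the origin; EN is horizontal with |EN| = 38.9 and N on the +x side, so N = (38.9, 0.00). E and M share the same x with |EM| = 46.7 and M on the −y side, so M = (0.00, -46.7). The virtual corner opposite E is at (38.9, -46.7). Since A1 is tangent to NV there, DV ⟂ NV and tangency of A1 to TM means the radius DT is perpendicular to TM, with radius 13.1, so the center D sits 13.1 in from both sides at D = (25.8, -33.6). That places the tangent points at V = (38.9, -33.6) on NV and T = (25.8, -46.7) on TM. Then |EV| = |V − E| = 51.4.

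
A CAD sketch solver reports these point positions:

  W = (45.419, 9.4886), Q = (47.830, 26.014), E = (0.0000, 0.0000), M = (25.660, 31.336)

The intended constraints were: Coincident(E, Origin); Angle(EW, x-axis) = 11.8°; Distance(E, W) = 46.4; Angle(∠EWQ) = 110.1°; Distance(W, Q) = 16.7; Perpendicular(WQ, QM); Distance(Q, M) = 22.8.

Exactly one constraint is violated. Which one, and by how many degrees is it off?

Perpendicular(WQ, QM) — off by 5.20°.

E = (0.00, 0.00) ✓; EW at 11.80° ✓; |EW| = 46.40 ✓; ∠EWQ = 110.1° ✓; |WQ| = 16.70 ✓; ∠(WQ, QM) = 84.80° ✗; |QM| = 22.80 ✓.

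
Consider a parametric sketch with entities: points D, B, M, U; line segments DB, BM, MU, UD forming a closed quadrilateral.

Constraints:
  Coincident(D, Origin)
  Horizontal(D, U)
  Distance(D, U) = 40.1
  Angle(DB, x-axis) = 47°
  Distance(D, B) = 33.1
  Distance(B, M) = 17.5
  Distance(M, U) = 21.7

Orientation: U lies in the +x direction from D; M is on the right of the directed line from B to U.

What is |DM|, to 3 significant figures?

20.8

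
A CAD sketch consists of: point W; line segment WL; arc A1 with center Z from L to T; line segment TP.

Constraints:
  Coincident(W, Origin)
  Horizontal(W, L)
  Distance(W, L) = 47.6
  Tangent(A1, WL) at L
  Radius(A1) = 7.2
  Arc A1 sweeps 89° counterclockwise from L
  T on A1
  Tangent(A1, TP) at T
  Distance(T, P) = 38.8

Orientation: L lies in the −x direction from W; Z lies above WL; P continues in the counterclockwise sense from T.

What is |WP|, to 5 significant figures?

60.679

On A1, L sits at bearing -90° from Z; an 89° counterclockwise sweep puts T at bearing -1°, so T = Z + 7.2·(cos -1°, sin -1°) = (-40.401, 7.0743). A1 meets TP tangentially, so ZT is at right angles to TP, so TP runs along (−sin -1°, cos -1°); with |TP| = 38.8, P = (-39.724, 45.868). Then |WP| = |P − W| = 60.679.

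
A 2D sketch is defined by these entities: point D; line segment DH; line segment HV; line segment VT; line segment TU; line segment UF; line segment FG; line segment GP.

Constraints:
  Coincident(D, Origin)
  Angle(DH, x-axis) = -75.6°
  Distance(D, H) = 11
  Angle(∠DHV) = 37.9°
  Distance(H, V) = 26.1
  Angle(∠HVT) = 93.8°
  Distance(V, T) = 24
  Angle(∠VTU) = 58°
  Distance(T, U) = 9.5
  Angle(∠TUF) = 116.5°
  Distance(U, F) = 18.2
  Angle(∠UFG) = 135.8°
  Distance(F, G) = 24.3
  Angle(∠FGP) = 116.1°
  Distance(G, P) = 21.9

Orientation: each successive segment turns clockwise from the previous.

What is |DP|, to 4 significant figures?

51.46

D is at the origin; DH runs at -75.6° with length 11.0, so H = (2.736, -10.65). ∠DHV = 37.9° gives HV at 142.3° from the x-axis; with |HV| = 26.1, V = (-17.92, 5.306). ∠HVT = 93.8° gives VT at 56.10° from the x-axis; with |VT| = 24.0, T = (-4.529, 25.23). ∠VTU = 58.0° gives TU at -65.90° from the x-axis; with |TU| = 9.5, U = (-0.6503, 16.55). ∠TUF = 116.5° gives UF at -129.4° from the x-axis; with |UF| = 18.2, F = (-12.20, 2.491). ∠UFG = 135.8° gives FG at -173.6° from the x-axis; with |FG| = 24.3, G = (-36.35, -0.2176). ∠FGP = 116.1° gives GP at 122.5° from the x-axis; with |GP| = 21.9, P = (-48.12, 18.25). Then |DP| = |P − D| = 51.46.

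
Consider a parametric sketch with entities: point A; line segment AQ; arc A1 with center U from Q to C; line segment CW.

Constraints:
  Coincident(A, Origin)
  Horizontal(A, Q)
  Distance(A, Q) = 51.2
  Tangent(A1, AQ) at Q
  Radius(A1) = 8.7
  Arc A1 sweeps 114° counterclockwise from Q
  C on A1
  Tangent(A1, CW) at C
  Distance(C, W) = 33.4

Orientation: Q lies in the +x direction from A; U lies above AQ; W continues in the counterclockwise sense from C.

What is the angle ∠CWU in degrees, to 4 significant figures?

14.60°

On A1, Q sits at bearing -90° from U; a 114° counterclockwise sweep puts C at bearing 24°, so C = U + 8.7·(cos 24°, sin 24°) = (59.15, 12.24). Since A1 is tangent to CW there, UC ⟂ CW, so CW runs along (−sin 24°, cos 24°); with |CW| = 33.4, W = (45.56, 42.75). Then cos ∠CWU = WC·WU / (|WC||WU|), giving 14.60°.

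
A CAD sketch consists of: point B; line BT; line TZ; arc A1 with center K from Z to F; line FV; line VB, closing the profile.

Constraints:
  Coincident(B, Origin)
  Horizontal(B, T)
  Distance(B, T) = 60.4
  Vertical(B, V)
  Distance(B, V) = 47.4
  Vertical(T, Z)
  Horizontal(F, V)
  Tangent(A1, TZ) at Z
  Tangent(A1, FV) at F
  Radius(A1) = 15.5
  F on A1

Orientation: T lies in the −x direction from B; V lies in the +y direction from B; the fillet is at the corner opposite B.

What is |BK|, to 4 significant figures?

55.08

BV is vertical with |BV| = 47.4 and V on the +y side, so V = (0.000, 47.40). The virtual corner opposite B is at (-60.40, 47.40). Since A1 is tangent to TZ there, KZ ⟂ TZ and since A1 is tangent to FV there, KF ⟂ FV, with radius 15.5, so the center K sits 15.5 in from both sides at K = (-44.90, 31.90). Then |BK| = |K − B| = 55.08.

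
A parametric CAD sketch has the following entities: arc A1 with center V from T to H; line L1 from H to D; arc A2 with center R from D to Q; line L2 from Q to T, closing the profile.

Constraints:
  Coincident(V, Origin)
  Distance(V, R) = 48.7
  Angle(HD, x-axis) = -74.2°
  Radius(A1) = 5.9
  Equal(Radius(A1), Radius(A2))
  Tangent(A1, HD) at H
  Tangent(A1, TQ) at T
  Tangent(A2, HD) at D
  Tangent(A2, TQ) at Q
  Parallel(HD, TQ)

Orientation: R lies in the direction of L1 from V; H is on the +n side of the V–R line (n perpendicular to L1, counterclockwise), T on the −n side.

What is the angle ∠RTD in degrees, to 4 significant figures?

6.713°

The slot axis is L1's direction at -74.2°, so u = (cos -74.2°, sin -74.2°) = (0.2723, -0.9622) and n = (−sin -74.2°, cos -74.2°) = (0.9622, 0.2723). V is at the origin and R lies 48.7 along u from V, so R = 48.7·u = (13.26, -46.86). Tangency of A1 to both parallel lines with radius 5.9 puts H and T at V ± 5.9·n: H = (5.677, 1.606), T = (-5.677, -1.606). Equal radii place D and Q the same way about R: D = R + 5.9·n = (18.94, -45.25), Q = R − 5.9·n = (7.583, -48.47). Then cos ∠RTD = TR·TD / (|TR||TD|), giving 6.713°.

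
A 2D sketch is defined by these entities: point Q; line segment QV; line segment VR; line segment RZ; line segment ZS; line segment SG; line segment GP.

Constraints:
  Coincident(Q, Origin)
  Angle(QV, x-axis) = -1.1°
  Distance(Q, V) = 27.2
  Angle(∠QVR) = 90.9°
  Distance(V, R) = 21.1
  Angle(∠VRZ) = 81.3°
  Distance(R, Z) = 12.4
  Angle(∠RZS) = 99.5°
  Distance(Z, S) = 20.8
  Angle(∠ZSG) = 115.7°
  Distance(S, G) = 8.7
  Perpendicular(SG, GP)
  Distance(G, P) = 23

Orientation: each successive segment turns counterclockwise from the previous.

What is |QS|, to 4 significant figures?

14.69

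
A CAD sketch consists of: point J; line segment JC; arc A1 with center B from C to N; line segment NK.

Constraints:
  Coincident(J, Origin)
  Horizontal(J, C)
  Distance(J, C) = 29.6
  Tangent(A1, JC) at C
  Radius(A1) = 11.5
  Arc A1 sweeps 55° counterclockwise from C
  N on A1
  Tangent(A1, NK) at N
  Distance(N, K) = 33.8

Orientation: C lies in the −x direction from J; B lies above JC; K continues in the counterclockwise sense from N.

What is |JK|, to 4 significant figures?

32.60

On A1, C sits at bearing -90° from B; a 55° counterclockwise sweep puts N at bearing -35°, so N = B + 11.5·(cos -35°, sin -35°) = (-20.18, 4.904). A1 meets NK tangentially, so BN is at right angles to NK, so NK runs along (−sin -35°, cos -35°); with |NK| = 33.8, K = (-0.7929, 32.59). Then |JK| = |K − J| = 32.60.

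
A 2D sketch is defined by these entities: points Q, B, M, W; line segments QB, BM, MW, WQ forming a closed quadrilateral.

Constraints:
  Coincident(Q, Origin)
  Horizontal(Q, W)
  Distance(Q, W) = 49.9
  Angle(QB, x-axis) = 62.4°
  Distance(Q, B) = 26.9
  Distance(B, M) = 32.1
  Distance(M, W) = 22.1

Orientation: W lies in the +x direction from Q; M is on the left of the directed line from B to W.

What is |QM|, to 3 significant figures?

49.4

Q is at the origin; Q and W share the same y with |QW| = 49.9 and W in +x, so W = (49.9, 0). QB runs at 62.4° with |QB| = 26.9, so B = (12.5, 23.8). M is determined by |BM| = 32.1 and |MW| = 22.1 together: it lies at the intersection of circle(B, 32.1) and circle(W, 22.1). With |BW| = 44.4, the foot of the radical line on BW is 28.3 from B and the perpendicular offset is √(32.1² − 28.3²) = 15.2. Taking the left-of-BW solution: M = (44.5, 21.4).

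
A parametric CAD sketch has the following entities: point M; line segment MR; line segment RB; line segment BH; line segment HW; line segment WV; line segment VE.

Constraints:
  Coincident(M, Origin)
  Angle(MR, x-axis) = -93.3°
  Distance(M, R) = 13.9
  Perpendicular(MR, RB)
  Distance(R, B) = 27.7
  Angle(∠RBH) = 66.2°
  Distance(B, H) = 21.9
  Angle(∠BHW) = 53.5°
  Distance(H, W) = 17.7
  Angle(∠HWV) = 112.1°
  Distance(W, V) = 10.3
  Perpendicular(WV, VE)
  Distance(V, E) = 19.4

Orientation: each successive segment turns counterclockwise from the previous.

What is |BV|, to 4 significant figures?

11.75

∠BHW = 53.5° gives HW at -123.0° from the x-axis; with |HW| = 17.7, W = (9.544, -9.803). ∠HWV = 112.1° gives WV at -55.10° from the x-axis; with |WV| = 10.3, V = (15.44, -18.25). Then |BV| = |V − B| = 11.75.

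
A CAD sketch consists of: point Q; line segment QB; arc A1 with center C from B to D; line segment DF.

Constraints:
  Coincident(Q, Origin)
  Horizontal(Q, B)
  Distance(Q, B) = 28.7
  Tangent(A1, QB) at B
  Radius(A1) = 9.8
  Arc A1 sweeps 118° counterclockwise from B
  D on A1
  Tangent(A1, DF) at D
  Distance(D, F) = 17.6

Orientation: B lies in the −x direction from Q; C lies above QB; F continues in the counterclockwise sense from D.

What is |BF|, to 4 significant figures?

29.94

Q is at the origin; Q and B share the same y with |QB| = 28.7 and B on the −x side, so B = (-28.70, 0.000). Since A1 is tangent to QB there, CB ⟂ QB, so C = B + (0, 9.8) = (-28.70, 9.800). On A1, B sits at bearing -90° from C; a 118° counterclockwise sweep puts D at bearing 28°, so D = C + 9.8·(cos 28°, sin 28°) = (-20.05, 14.40). Tangency of A1 to DF means the radius CD is perpendicular to DF, so DF runs along (−sin 28°, cos 28°); with |DF| = 17.6, F = (-28.31, 29.94). Then |BF| = |F − B| = 29.94.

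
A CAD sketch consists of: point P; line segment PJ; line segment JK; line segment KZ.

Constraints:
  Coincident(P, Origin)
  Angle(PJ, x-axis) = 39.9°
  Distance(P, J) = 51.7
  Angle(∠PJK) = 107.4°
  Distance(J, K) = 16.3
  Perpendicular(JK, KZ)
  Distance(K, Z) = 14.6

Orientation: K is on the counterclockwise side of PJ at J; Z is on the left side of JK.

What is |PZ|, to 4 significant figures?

47.07

P is at the origin; PJ runs at 39.9° with length 51.7, so J = 51.7·(cos 39.9°, sin 39.9°) = (39.66, 33.16). ∠PJK = 107.4°, so JK runs at 39.9° + (180° − 107.4°) = 112.5° from the x-axis; with |JK| = 16.3, K = J + 16.3·(cos 112.5°, sin 112.5°) = (33.42, 48.22). JK is perpendicular to KZ; with |KZ| = 14.6 on the left of JK, Z = K + 14.6·(-0.9239, -0.3827) = (19.94, 42.64). Then |PZ| = |Z − P| = 47.07.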